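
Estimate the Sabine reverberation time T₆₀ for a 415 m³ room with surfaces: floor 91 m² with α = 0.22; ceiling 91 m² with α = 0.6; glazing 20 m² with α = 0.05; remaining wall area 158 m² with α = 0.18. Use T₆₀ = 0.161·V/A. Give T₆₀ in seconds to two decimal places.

Summing Sᵢαᵢ: 91·0.22 + 91·0.6 + 20·0.05 + 158·0.18 = 104.06 m².
T₆₀ = 0.161·V/A = 0.161·415/104.06 = 0.642 s.

0.64 s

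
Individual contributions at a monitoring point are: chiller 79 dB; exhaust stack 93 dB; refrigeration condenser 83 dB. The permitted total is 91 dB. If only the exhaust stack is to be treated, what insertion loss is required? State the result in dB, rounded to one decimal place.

The untreated sources together contribute 10^(79/10) + 10^(83/10) = 2.790e+08, i.e. 84.46 dB.
To meet 91 dB overall, the treated exhaust stack may contribute at most 10^(91/10) − 2.790e+08 = 9.800e+08, i.e. 89.91 dB.
So the exhaust stack must be reduced from 93 to 89.91 dB: IL = 3.09 dB.

3.1 dB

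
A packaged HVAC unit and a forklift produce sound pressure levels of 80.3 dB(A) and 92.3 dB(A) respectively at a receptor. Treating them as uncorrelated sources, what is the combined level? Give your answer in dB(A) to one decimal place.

92.6 dB(A)

For uncorrelated sources the intensities add, so convert each level to linear form, sum, and take 10·log₁₀ of the total.
Σ 10^(L/10) = 10^(80.3/10) + 10^(92.3/10) = 1.805e+09.
L_total = 10·log₁₀(1.805e+09) = 92.57 dB(A).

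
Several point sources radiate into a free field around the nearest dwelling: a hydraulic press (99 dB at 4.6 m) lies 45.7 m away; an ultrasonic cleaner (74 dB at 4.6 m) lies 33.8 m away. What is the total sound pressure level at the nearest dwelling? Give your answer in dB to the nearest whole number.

Apply inverse-square spreading to bring every level to the receiver, then sum 10^(L/10).
hydraulic press: 99 − 20·log₁₀(45.7/4.6) = 99 − 19.94 = 79.06 dB.
ultrasonic cleaner: 74 − 20·log₁₀(33.8/4.6) = 74 − 17.32 = 56.68 dB.
Σ 10^(L/10) = 8.094e+07 → L_total = 10·log₁₀(8.094e+07) = 79.08 dB.

79 dB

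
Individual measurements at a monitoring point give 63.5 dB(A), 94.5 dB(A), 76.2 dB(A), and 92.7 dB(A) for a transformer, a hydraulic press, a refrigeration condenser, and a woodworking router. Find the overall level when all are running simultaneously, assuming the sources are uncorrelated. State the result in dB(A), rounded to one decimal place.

96.7 dB(A)

For uncorrelated sources the intensities add, so convert each level to linear form, sum, and take 10·log₁₀ of the total.
Σ 10^(L/10) = 10^(63.5/10) + 10^(94.5/10) + 10^(76.2/10) + 10^(92.7/10) = 4.724e+09.
L_total = 10·log₁₀(4.724e+09) = 96.74 dB(A).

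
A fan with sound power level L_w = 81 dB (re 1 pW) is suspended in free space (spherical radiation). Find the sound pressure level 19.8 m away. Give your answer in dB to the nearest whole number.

The power spreads over a sphere of area 4π·r², so L_p = L_w − 10·log₁₀(4π·r²).
4π·r² = 4927 m², 10·log₁₀ of that is 36.925 dB.
L_p = 81 − 36.925 = 44.07 dB.

44 dB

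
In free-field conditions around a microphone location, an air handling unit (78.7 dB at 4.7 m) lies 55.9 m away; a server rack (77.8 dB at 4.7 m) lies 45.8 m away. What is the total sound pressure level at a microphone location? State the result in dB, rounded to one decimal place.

First find each source's level at the receiver (point-source: −20·log₁₀(r/r_ref)), then combine on an intensity basis.
air handling unit: 78.7 − 20·log₁₀(55.9/4.7) = 78.7 − 21.51 = 57.19 dB.
server rack: 77.8 − 20·log₁₀(45.8/4.7) = 77.8 − 19.78 = 58.02 dB.
Σ 10^(L/10) = 1.159e+06 → L_total = 10·log₁₀(1.159e+06) = 60.64 dB.

60.6 dB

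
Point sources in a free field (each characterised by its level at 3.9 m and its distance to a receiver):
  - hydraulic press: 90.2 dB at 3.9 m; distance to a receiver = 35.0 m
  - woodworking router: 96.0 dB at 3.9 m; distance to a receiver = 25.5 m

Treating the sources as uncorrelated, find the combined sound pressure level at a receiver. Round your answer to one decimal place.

80.3 dB

Propagate each source to the receiver with L = L_ref − 20·log₁₀(r/r_ref), then add intensities.
hydraulic press: 90.2 − 20·log₁₀(35.0/3.9) = 90.2 − 19.06 = 71.14 dB.
woodworking router: 96.0 − 20·log₁₀(25.5/3.9) = 96.0 − 16.31 = 79.69 dB.
Σ 10^(L/10) = 1.061e+08 → L_total = 10·log₁₀(1.061e+08) = 80.26 dB.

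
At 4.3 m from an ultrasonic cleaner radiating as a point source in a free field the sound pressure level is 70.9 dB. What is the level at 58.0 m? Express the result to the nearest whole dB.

Point-source attenuation: ΔL = 20·log₁₀(r₂/r₁) = 20·log₁₀(58.0/4.3) = 22.599 dB.
L₂ = 70.9 − 20·log₁₀(58.0/4.3) = 70.9 − 22.599 = 48.30 dB.

48 dB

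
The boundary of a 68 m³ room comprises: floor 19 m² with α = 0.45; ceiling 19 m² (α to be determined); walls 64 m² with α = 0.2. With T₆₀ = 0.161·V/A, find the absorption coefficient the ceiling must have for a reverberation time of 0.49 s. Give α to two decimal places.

0.05

Required total absorption A = 0.161·68/0.49 = 22.34 m².
Absorption from the other surfaces = 19·0.45 + 64·0.2 = 21.35 m², so the ceiling must supply 0.99 m² over 19 m².
α = 0.99/19 = 0.052.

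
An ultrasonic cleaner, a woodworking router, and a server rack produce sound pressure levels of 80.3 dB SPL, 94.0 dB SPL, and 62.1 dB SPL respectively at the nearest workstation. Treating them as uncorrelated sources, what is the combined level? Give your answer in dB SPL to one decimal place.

Incoherent sources combine by intensity addition: L_total = 10·log₁₀(Σ 10^(L_i/10)).
Σ 10^(L/10) = 10^(80.3/10) + 10^(94.0/10) + 10^(62.1/10) = 2.621e+09.
L_total = 10·log₁₀(2.621e+09) = 94.18 dB SPL.

94.2 dB SPL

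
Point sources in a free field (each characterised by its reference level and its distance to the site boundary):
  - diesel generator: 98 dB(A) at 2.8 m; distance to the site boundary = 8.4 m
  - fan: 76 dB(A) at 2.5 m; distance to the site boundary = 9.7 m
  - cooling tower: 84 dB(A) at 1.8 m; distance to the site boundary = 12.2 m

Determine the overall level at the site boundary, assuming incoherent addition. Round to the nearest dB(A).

89 dB(A)

Propagate each source to the receiver with L = L_ref − 20·log₁₀(r/r_ref), then add intensities.
diesel generator: 98 − 20·log₁₀(8.4/2.8) = 98 − 9.54 = 88.46 dB(A).
fan: 76 − 20·log₁₀(9.7/2.5) = 76 − 11.78 = 64.22 dB(A).
cooling tower: 84 − 20·log₁₀(12.2/1.8) = 84 − 16.62 = 67.38 dB(A).
Σ 10^(L/10) = 7.092e+08 → L_total = 10·log₁₀(7.092e+08) = 88.51 dB(A).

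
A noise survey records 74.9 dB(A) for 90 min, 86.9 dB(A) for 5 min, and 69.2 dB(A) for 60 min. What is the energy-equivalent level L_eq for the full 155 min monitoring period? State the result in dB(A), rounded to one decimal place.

Weight each interval's intensity by its duration and average over T = 155 min:
Σ tᵢ·10^(Lᵢ/10) = 90·10^(74.9/10) + 5·10^(86.9/10) + 60·10^(69.2/10) = 5.729e+09.
L_eq = 10·log₁₀(5.729e+09/155) = 75.68 dB(A).

75.7 dB(A)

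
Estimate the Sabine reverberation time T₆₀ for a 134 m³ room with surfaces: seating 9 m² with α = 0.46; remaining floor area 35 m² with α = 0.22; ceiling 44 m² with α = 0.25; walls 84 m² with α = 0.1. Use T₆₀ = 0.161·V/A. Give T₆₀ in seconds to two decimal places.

0.69 s

Total absorption A = 9·0.46 + 35·0.22 + 44·0.25 + 84·0.1 = 31.24 m² sabins.
T₆₀ = 0.161·V/A = 0.161·134/31.24 = 0.691 s.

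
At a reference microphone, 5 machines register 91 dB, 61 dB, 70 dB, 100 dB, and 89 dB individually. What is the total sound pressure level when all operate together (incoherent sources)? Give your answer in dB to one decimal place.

Incoherent sources combine by intensity addition: L_total = 10·log₁₀(Σ 10^(L_i/10)).
Σ 10^(L/10) = 10^(91/10) + 10^(61/10) + 10^(70/10) + 10^(100/10) + 10^(89/10) = 1.206e+10.
L_total = 10·log₁₀(1.206e+10) = 100.82 dB.

100.8 dB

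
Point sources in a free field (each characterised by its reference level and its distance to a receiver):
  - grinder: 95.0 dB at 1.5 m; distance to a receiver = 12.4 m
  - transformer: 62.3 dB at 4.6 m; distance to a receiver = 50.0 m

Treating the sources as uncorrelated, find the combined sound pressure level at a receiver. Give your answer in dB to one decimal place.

76.7 dB

Apply inverse-square spreading to bring every level to the receiver, then sum 10^(L/10).
grinder: 95.0 − 20·log₁₀(12.4/1.5) = 95.0 − 18.35 = 76.65 dB.
transformer: 62.3 − 20·log₁₀(50.0/4.6) = 62.3 − 20.72 = 41.58 dB.
Σ 10^(L/10) = 4.629e+07 → L_total = 10·log₁₀(4.629e+07) = 76.65 dB.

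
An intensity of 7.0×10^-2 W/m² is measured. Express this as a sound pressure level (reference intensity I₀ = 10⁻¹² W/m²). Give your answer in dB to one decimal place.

L = 10·log₁₀(I/I₀) = 10·log₁₀(7.0×10^-2/10⁻¹²) = 10·log₁₀(7.0×10^10).
L = 10·(0.8451 + 10) = 108.45 dB.

108.5 dB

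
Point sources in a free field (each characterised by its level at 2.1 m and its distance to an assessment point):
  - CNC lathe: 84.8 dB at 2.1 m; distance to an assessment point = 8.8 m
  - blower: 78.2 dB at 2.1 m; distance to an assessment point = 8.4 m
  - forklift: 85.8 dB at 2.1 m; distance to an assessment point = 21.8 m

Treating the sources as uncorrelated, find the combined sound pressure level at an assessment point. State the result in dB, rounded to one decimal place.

74.0 dB

Apply inverse-square spreading to bring every level to the receiver, then sum 10^(L/10).
CNC lathe: 84.8 − 20·log₁₀(8.8/2.1) = 84.8 − 12.45 = 72.35 dB.
blower: 78.2 − 20·log₁₀(8.4/2.1) = 78.2 − 12.04 = 66.16 dB.
forklift: 85.8 − 20·log₁₀(21.8/2.1) = 85.8 − 20.32 = 65.48 dB.
Σ 10^(L/10) = 2.486e+07 → L_total = 10·log₁₀(2.486e+07) = 73.95 dB.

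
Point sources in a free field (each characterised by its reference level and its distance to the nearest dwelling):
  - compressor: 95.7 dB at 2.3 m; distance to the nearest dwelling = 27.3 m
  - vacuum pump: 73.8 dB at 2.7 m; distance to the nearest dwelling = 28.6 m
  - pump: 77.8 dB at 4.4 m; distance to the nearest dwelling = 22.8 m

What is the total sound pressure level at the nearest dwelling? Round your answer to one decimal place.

74.6 dB

First find each source's level at the receiver (point-source: −20·log₁₀(r/r_ref)), then combine on an intensity basis.
compressor: 95.7 − 20·log₁₀(27.3/2.3) = 95.7 − 21.49 = 74.21 dB.
vacuum pump: 73.8 − 20·log₁₀(28.6/2.7) = 73.8 − 20.50 = 53.30 dB.
pump: 77.8 − 20·log₁₀(22.8/4.4) = 77.8 − 14.29 = 63.51 dB.
Σ 10^(L/10) = 2.883e+07 → L_total = 10·log₁₀(2.883e+07) = 74.60 dB.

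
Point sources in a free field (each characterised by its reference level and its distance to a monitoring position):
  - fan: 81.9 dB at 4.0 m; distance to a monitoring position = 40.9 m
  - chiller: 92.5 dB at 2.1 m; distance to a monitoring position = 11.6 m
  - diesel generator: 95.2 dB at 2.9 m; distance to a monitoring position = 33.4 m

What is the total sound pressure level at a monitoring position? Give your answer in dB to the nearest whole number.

First find each source's level at the receiver (point-source: −20·log₁₀(r/r_ref)), then combine on an intensity basis.
fan: 81.9 − 20·log₁₀(40.9/4.0) = 81.9 − 20.19 = 61.71 dB.
chiller: 92.5 − 20·log₁₀(11.6/2.1) = 92.5 − 14.84 = 77.66 dB.
diesel generator: 95.2 − 20·log₁₀(33.4/2.9) = 95.2 − 21.23 = 73.97 dB.
Σ 10^(L/10) = 8.473e+07 → L_total = 10·log₁₀(8.473e+07) = 79.28 dB.

79 dB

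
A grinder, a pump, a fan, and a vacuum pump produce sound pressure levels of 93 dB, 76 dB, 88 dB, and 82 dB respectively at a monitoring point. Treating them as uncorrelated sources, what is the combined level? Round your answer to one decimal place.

For uncorrelated sources the intensities add, so convert each level to linear form, sum, and take 10·log₁₀ of the total.
Σ 10^(L/10) = 10^(93/10) + 10^(76/10) + 10^(88/10) + 10^(82/10) = 2.825e+09.
L_total = 10·log₁₀(2.825e+09) = 94.51 dB.

94.5 dB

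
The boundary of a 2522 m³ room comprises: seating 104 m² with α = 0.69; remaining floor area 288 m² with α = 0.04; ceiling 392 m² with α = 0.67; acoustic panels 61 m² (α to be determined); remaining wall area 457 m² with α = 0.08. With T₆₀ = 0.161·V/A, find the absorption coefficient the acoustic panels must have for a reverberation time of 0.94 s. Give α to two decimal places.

From T₆₀ = 0.161·V/A, the target T₆₀ = 0.94 s needs A = 0.161·2522/0.94 = 431.96 m².
Absorption from the other surfaces = 104·0.69 + 288·0.04 + 392·0.67 + 457·0.08 = 382.48 m², so the acoustic panels must supply 49.48 m² over 61 m².
α = 49.48/61 = 0.811.

0.81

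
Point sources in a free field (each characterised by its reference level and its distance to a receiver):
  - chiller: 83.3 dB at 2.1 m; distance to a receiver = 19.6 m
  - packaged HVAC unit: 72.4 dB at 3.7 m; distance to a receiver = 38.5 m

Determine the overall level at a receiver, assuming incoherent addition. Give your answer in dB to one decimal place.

64.2 dB

Apply inverse-square spreading to bring every level to the receiver, then sum 10^(L/10).
chiller: 83.3 − 20·log₁₀(19.6/2.1) = 83.3 − 19.40 = 63.90 dB.
packaged HVAC unit: 72.4 − 20·log₁₀(38.5/3.7) = 72.4 − 20.35 = 52.05 dB.
Σ 10^(L/10) = 2.615e+06 → L_total = 10·log₁₀(2.615e+06) = 64.17 dB.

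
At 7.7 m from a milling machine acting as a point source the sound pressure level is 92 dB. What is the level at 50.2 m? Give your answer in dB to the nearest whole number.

76 dB

Point-source attenuation: ΔL = 20·log₁₀(r₂/r₁) = 20·log₁₀(50.2/7.7) = 16.284 dB.
L₂ = 92 − 20·log₁₀(50.2/7.7) = 92 − 16.284 = 75.72 dB.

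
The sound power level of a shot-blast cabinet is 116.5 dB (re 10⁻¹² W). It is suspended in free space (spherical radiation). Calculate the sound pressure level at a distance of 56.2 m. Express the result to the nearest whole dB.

The power spreads over a sphere of area 4π·r², so L_p = L_w − 10·log₁₀(4π·r²).
4π·r² = 3.969e+04 m², 10·log₁₀ of that is 45.987 dB.
L_p = 116.5 − 45.987 = 70.51 dB.

71 dB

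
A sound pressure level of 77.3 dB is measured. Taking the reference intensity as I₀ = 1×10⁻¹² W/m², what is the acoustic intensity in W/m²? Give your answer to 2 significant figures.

I/I₀ = 10^(77.3/10) = 5.37e+07, so I = 5.37e+07 × 10⁻¹² W/m².

5.4e-05 W/m²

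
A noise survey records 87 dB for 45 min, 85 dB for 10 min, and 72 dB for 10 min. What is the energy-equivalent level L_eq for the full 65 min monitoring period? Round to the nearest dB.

86 dB

Weight each interval's intensity by its duration and average over T = 65 min:
Σ tᵢ·10^(Lᵢ/10) = 45·10^(87/10) + 10·10^(85/10) + 10·10^(72/10) = 2.587e+10.
L_eq = 10·log₁₀(2.587e+10/65) = 86.00 dB.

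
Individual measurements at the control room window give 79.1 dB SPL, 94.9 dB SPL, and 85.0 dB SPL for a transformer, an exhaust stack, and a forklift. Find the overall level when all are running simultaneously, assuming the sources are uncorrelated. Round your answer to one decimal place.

Incoherent sources combine by intensity addition: L_total = 10·log₁₀(Σ 10^(L_i/10)).
Σ 10^(L/10) = 10^(79.1/10) + 10^(94.9/10) + 10^(85.0/10) = 3.488e+09.
L_total = 10·log₁₀(3.488e+09) = 95.43 dB SPL.

95.4 dB SPL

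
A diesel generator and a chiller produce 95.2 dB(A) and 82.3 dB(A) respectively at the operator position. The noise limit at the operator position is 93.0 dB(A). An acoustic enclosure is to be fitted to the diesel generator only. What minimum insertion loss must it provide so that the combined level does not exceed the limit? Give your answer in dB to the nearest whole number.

3 dB

Everything except the diesel generator sums to 10^(82.3/10) = 1.698e+08 in linear terms, 82.30 dB(A).
To meet 93.0 dB(A) overall, the treated diesel generator may contribute at most 10^(93.0/10) − 1.698e+08 = 1.825e+09, i.e. 92.61 dB(A).
Required insertion loss = 95.2 − 92.61 = 2.59 dB.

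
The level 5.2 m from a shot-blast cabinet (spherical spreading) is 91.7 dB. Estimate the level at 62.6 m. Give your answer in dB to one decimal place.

Point-source attenuation: ΔL = 20·log₁₀(r₂/r₁) = 20·log₁₀(62.6/5.2) = 21.611 dB.
L₂ = 91.7 − 20·log₁₀(62.6/5.2) = 91.7 − 21.611 = 70.09 dB.

70.1 dB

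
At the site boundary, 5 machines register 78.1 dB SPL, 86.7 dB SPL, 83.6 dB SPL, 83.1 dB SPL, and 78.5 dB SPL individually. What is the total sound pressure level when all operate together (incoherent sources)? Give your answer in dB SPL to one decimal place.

90.2 dB SPL

Incoherent sources combine by intensity addition: L_total = 10·log₁₀(Σ 10^(L_i/10)).
Σ 10^(L/10) = 10^(78.1/10) + 10^(86.7/10) + 10^(83.6/10) + 10^(83.1/10) + 10^(78.5/10) = 1.036e+09.
L_total = 10·log₁₀(1.036e+09) = 90.16 dB SPL.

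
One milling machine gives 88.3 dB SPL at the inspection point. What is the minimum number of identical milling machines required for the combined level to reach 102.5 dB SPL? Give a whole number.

27

Need L₁ + 10·log₁₀ N ≥ 102.5, i.e. log₁₀ N ≥ 1.42.
N ≥ 10^(14.2/10) = 26.303, so N = 27.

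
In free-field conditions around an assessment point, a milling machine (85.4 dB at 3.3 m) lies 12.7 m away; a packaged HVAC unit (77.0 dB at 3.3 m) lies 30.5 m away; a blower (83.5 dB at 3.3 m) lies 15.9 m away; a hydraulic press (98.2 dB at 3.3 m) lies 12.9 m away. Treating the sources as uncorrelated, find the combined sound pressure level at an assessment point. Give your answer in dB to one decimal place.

86.7 dB

Propagate each source to the receiver with L = L_ref − 20·log₁₀(r/r_ref), then add intensities.
milling machine: 85.4 − 20·log₁₀(12.7/3.3) = 85.4 − 11.71 = 73.69 dB.
packaged HVAC unit: 77.0 − 20·log₁₀(30.5/3.3) = 77.0 − 19.32 = 57.68 dB.
blower: 83.5 − 20·log₁₀(15.9/3.3) = 83.5 − 13.66 = 69.84 dB.
hydraulic press: 98.2 − 20·log₁₀(12.9/3.3) = 98.2 − 11.84 = 86.36 dB.
Σ 10^(L/10) = 4.660e+08 → L_total = 10·log₁₀(4.660e+08) = 86.68 dB.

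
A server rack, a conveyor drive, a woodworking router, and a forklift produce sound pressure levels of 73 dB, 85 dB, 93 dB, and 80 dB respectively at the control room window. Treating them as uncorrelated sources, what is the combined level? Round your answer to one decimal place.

93.9 dB

For uncorrelated sources the intensities add, so convert each level to linear form, sum, and take 10·log₁₀ of the total.
Σ 10^(L/10) = 10^(73/10) + 10^(85/10) + 10^(93/10) + 10^(80/10) = 2.431e+09.
L_total = 10·log₁₀(2.431e+09) = 93.86 dB.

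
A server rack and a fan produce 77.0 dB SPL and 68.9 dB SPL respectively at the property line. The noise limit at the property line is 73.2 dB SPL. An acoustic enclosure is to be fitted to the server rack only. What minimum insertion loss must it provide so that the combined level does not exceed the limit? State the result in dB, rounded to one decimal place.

5.8 dB

The untreated sources together contribute 10^(68.9/10) = 7.762e+06, i.e. 68.90 dB SPL.
The limit corresponds to 10^(73.2/10) = 2.089e+07; subtracting the fixed part leaves 1.313e+07 for the server rack, i.e. 71.18 dB SPL.
Required insertion loss = 77.0 − 71.18 = 5.82 dB.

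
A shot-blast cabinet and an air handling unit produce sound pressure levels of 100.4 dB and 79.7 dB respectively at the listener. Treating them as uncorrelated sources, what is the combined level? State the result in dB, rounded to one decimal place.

100.4 dB

Incoherent sources combine by intensity addition: L_total = 10·log₁₀(Σ 10^(L_i/10)).
Σ 10^(L/10) = 10^(100.4/10) + 10^(79.7/10) = 1.106e+10.
L_total = 10·log₁₀(1.106e+10) = 100.44 dB.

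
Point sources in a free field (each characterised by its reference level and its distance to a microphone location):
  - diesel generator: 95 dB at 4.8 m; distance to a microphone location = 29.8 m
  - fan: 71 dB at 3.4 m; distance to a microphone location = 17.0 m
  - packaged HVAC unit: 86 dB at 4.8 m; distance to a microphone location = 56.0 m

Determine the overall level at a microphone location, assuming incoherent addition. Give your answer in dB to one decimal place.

79.3 dB

Apply inverse-square spreading to bring every level to the receiver, then sum 10^(L/10).
diesel generator: 95 − 20·log₁₀(29.8/4.8) = 95 − 15.86 = 79.14 dB.
fan: 71 − 20·log₁₀(17.0/3.4) = 71 − 13.98 = 57.02 dB.
packaged HVAC unit: 86 − 20·log₁₀(56.0/4.8) = 86 − 21.34 = 64.66 dB.
Σ 10^(L/10) = 8.547e+07 → L_total = 10·log₁₀(8.547e+07) = 79.32 dB.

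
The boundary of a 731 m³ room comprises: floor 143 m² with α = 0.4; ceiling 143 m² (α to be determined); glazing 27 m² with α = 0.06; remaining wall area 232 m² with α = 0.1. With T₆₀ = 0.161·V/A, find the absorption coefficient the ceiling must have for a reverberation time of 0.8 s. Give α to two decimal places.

From T₆₀ = 0.161·V/A, the target T₆₀ = 0.8 s needs A = 0.161·731/0.8 = 147.11 m².
Absorption from the other surfaces = 143·0.4 + 27·0.06 + 232·0.1 = 82.02 m², so the ceiling must supply 65.09 m² over 143 m².
α = 65.09/143 = 0.455.

0.46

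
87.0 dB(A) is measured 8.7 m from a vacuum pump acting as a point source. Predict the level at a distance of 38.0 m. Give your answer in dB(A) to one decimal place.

74.2 dB(A)

Spherical spreading from a point source gives a 20·log₁₀(r₂/r₁) drop.
L₂ = 87.0 − 20·log₁₀(38.0/8.7) = 87.0 − 12.805 = 74.19 dB(A).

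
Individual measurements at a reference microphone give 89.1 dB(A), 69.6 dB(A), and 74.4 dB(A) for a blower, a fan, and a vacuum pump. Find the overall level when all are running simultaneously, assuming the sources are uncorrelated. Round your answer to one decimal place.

89.3 dB(A)

Incoherent sources combine by intensity addition: L_total = 10·log₁₀(Σ 10^(L_i/10)).
Σ 10^(L/10) = 10^(89.1/10) + 10^(69.6/10) + 10^(74.4/10) = 8.495e+08.
L_total = 10·log₁₀(8.495e+08) = 89.29 dB(A).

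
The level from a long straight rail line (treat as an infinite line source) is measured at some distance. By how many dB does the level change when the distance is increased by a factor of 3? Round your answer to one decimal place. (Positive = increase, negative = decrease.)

With cylindrical spreading the level changes by −10·log₁₀(r₂/r₁).
ΔL = −10·log₁₀(3) = -4.77 dB.

-4.8 dB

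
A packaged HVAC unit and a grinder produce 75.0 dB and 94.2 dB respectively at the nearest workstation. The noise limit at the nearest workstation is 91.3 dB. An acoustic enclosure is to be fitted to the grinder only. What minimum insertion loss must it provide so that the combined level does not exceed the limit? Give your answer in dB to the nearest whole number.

Everything except the grinder sums to 10^(75.0/10) = 3.162e+07 in linear terms, 75.00 dB.
To meet 91.3 dB overall, the treated grinder may contribute at most 10^(91.3/10) − 3.162e+07 = 1.317e+09, i.e. 91.20 dB.
Required insertion loss = 94.2 − 91.20 = 3.00 dB.

3 dB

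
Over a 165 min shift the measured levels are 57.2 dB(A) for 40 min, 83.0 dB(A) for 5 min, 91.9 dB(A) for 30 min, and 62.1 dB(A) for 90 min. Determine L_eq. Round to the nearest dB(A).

85 dB(A)

Weight each interval's intensity by its duration and average over T = 165 min:
Σ tᵢ·10^(Lᵢ/10) = 40·10^(57.2/10) + 5·10^(83.0/10) + 30·10^(91.9/10) + 90·10^(62.1/10) = 4.763e+10.
L_eq = 10·log₁₀(4.763e+10/165) = 84.60 dB(A).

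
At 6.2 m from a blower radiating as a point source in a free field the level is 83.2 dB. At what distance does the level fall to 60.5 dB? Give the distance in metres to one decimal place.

84.6 m

For a point source L₁ − L₂ = 20·log₁₀(r₂/r₁), so r₂ = r₁·10^((L₁−L₂)/20).
r₂ = 6.2·10^((83.2−60.5)/20) = 6.2·10^(22.7/20) = 84.60 m.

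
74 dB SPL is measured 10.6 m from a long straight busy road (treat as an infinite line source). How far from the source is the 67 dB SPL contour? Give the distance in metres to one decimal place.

The 7.0 dB drop corresponds to a distance ratio of 10^(7.0/10) for a line source.
r₂ = 10.6·10^((74−67)/10) = 10.6·10^(7.0/10) = 53.13 m.

53.1 m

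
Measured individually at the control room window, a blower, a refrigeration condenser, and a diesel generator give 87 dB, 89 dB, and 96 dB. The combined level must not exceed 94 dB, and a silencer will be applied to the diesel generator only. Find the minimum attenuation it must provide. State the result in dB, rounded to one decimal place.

The untreated sources together contribute 10^(87/10) + 10^(89/10) = 1.296e+09, i.e. 91.12 dB.
To meet 94 dB overall, the treated diesel generator may contribute at most 10^(94/10) − 1.296e+09 = 1.216e+09, i.e. 90.85 dB.
Required insertion loss = 96 − 90.85 = 5.15 dB.

5.1 dB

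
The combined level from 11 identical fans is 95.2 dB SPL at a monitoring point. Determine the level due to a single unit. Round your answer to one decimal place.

Dividing the total intensity by 11 lowers the level by 10·log₁₀ 11 = 10.414 dB: L₁ = 95.2 − 10.414.

84.8 dB SPL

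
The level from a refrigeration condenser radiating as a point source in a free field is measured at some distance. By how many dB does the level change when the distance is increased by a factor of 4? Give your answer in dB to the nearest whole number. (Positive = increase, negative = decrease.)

A point source loses 6 dB per doubling of distance; generally ΔL = −20·log₁₀(r₂/r₁).
ΔL = −20·log₁₀(4) = -12.04 dB.

-12 dB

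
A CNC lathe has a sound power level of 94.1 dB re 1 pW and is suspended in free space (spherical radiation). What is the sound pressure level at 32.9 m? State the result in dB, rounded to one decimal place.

Free-field spherical radiation: L_p = L_w − 10·log₁₀(4π·r²), r = 32.9 m.
4π·r² = 1.36e+04 m², 10·log₁₀ of that is 41.336 dB.
L_p = 94.1 − 41.336 = 52.76 dB.

52.8 dB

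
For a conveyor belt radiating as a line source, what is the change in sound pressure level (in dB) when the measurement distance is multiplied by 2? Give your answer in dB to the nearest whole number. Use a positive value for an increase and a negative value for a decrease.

-3 dB

With cylindrical spreading the level changes by −10·log₁₀(r₂/r₁).
ΔL = −10·log₁₀(2) = -3.01 dB.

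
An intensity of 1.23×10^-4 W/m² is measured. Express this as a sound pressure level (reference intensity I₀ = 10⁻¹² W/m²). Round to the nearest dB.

Dividing by I₀ shifts the exponent by 12: I/I₀ = 1.23×10^8.
L = 10·(0.0899 + 8) = 80.90 dB.

81 dB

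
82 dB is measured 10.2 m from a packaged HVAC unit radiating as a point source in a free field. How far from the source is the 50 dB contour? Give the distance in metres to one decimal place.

406.1 m

Point-source spreading drops the level by 20·log₁₀(r₂/r₁); inverting, r₂/r₁ = 10^(ΔL/20).
r₂ = 10.2·10^((82−50)/20) = 10.2·10^(32.0/20) = 406.07 m.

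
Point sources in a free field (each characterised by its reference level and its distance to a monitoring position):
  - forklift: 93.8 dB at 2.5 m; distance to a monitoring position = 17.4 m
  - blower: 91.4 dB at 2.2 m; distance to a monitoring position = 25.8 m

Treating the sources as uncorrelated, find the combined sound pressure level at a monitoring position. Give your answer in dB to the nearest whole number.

Propagate each source to the receiver with L = L_ref − 20·log₁₀(r/r_ref), then add intensities.
forklift: 93.8 − 20·log₁₀(17.4/2.5) = 93.8 − 16.85 = 76.95 dB.
blower: 91.4 − 20·log₁₀(25.8/2.2) = 91.4 − 21.38 = 70.02 dB.
Σ 10^(L/10) = 5.956e+07 → L_total = 10·log₁₀(5.956e+07) = 77.75 dB.

78 dB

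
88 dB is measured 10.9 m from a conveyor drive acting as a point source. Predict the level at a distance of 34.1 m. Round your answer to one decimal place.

Spherical spreading from a point source gives a 20·log₁₀(r₂/r₁) drop.
L₂ = 88 − 20·log₁₀(34.1/10.9) = 88 − 9.907 = 78.09 dB.

78.1 dB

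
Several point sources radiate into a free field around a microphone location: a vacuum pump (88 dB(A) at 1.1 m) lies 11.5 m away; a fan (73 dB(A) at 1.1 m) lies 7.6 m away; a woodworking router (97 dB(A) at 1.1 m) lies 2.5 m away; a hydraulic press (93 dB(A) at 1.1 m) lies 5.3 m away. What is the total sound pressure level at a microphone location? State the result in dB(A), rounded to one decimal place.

90.3 dB(A)

Apply inverse-square spreading to bring every level to the receiver, then sum 10^(L/10).
vacuum pump: 88 − 20·log₁₀(11.5/1.1) = 88 − 20.39 = 67.61 dB(A).
fan: 73 − 20·log₁₀(7.6/1.1) = 73 − 16.79 = 56.21 dB(A).
woodworking router: 97 − 20·log₁₀(2.5/1.1) = 97 − 7.13 = 89.87 dB(A).
hydraulic press: 93 − 20·log₁₀(5.3/1.1) = 93 − 13.66 = 79.34 dB(A).
Σ 10^(L/10) = 1.062e+09 → L_total = 10·log₁₀(1.062e+09) = 90.26 dB(A).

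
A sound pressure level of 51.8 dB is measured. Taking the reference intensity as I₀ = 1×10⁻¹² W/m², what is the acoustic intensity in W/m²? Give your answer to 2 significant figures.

1.5e-07 W/m²

I/I₀ = 10^(51.8/10) = 1.514e+05, so I = 1.514e+05 × 10⁻¹² W/m².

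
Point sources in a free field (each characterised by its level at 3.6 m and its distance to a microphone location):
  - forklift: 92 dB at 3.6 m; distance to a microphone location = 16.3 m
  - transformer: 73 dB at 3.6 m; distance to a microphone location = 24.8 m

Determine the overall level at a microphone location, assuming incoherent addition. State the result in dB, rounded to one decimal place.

Apply inverse-square spreading to bring every level to the receiver, then sum 10^(L/10).
forklift: 92 − 20·log₁₀(16.3/3.6) = 92 − 13.12 = 78.88 dB.
transformer: 73 − 20·log₁₀(24.8/3.6) = 73 − 16.76 = 56.24 dB.
Σ 10^(L/10) = 7.773e+07 → L_total = 10·log₁₀(7.773e+07) = 78.91 dB.

78.9 dB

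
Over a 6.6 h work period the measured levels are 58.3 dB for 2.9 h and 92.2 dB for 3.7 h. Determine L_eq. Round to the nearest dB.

L_eq = 10·log₁₀[(1/T)·Σ tᵢ·10^(Lᵢ/10)] with T = 6.6 h.
Σ tᵢ·10^(Lᵢ/10) = 2.9·10^(58.3/10) + 3.7·10^(92.2/10) = 6.142e+09.
L_eq = 10·log₁₀(6.142e+09/6.6) = 89.69 dB.

90 dB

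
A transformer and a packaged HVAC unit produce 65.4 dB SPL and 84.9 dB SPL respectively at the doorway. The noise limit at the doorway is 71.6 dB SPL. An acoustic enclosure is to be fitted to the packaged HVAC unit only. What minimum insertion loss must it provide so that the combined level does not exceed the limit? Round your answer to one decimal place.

14.5 dB

Fixed contribution from the other source: Σ 10^(L/10) = 10^(65.4/10) = 3.467e+06 (65.40 dB SPL).
To meet 71.6 dB SPL overall, the treated packaged HVAC unit may contribute at most 10^(71.6/10) − 3.467e+06 = 1.099e+07, i.e. 70.41 dB SPL.
So the packaged HVAC unit must be reduced from 84.9 to 70.41 dB SPL: IL = 14.49 dB.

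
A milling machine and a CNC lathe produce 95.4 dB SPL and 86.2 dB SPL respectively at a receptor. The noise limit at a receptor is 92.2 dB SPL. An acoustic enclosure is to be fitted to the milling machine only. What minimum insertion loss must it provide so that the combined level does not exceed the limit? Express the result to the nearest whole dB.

4 dB

Everything except the milling machine sums to 10^(86.2/10) = 4.169e+08 in linear terms, 86.20 dB SPL.
The limit corresponds to 10^(92.2/10) = 1.660e+09; subtracting the fixed part leaves 1.243e+09 for the milling machine, i.e. 90.94 dB SPL.
So the milling machine must be reduced from 95.4 to 90.94 dB SPL: IL = 4.46 dB.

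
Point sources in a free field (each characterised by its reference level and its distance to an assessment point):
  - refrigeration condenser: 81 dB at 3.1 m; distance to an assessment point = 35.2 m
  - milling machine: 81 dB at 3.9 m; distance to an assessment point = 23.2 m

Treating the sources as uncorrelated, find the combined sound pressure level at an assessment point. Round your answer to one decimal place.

First find each source's level at the receiver (point-source: −20·log₁₀(r/r_ref)), then combine on an intensity basis.
refrigeration condenser: 81 − 20·log₁₀(35.2/3.1) = 81 − 21.10 = 59.90 dB.
milling machine: 81 − 20·log₁₀(23.2/3.9) = 81 − 15.49 = 65.51 dB.
Σ 10^(L/10) = 4.534e+06 → L_total = 10·log₁₀(4.534e+06) = 66.56 dB.

66.6 dB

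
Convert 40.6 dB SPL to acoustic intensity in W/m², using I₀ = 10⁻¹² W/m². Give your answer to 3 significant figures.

1.15e-08 W/m²

I = I₀·10^(L/10) = 10⁻¹² × 10^(40.6/10) = 10^(-7.940).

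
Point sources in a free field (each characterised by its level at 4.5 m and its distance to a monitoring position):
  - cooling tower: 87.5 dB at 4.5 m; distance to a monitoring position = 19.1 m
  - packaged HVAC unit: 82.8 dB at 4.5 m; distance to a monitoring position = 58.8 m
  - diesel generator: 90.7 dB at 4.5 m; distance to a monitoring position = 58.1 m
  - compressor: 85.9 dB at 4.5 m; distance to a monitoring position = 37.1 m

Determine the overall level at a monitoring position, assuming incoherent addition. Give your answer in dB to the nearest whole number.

77 dB

First find each source's level at the receiver (point-source: −20·log₁₀(r/r_ref)), then combine on an intensity basis.
cooling tower: 87.5 − 20·log₁₀(19.1/4.5) = 87.5 − 12.56 = 74.94 dB.
packaged HVAC unit: 82.8 − 20·log₁₀(58.8/4.5) = 82.8 − 22.32 = 60.48 dB.
diesel generator: 90.7 − 20·log₁₀(58.1/4.5) = 90.7 − 22.22 = 68.48 dB.
compressor: 85.9 − 20·log₁₀(37.1/4.5) = 85.9 − 18.32 = 67.58 dB.
Σ 10^(L/10) = 4.510e+07 → L_total = 10·log₁₀(4.510e+07) = 76.54 dB.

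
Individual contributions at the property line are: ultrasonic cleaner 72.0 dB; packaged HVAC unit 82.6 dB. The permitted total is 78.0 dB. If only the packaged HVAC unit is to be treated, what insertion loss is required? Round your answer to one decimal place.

5.9 dB

Everything except the packaged HVAC unit sums to 10^(72.0/10) = 1.585e+07 in linear terms, 72.00 dB.
To meet 78.0 dB overall, the treated packaged HVAC unit may contribute at most 10^(78.0/10) − 1.585e+07 = 4.725e+07, i.e. 76.74 dB.
So the packaged HVAC unit must be reduced from 82.6 to 76.74 dB: IL = 5.86 dB.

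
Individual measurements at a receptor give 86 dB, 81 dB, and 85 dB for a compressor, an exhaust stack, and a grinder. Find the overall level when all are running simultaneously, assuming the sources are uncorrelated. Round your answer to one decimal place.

89.2 dB

Incoherent sources combine by intensity addition: L_total = 10·log₁₀(Σ 10^(L_i/10)).
Σ 10^(L/10) = 10^(86/10) + 10^(81/10) + 10^(85/10) = 8.402e+08.
L_total = 10·log₁₀(8.402e+08) = 89.24 dB.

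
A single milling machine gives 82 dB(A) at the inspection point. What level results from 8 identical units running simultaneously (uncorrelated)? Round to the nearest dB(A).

91 dB(A)

With 8 equal, uncorrelated contributions the intensity is 8× that of one unit, giving a rise of 10·log₁₀ 8.
L_total = 82 + 10·log₁₀(8) = 82 + 9.031 = 91.03 dB(A).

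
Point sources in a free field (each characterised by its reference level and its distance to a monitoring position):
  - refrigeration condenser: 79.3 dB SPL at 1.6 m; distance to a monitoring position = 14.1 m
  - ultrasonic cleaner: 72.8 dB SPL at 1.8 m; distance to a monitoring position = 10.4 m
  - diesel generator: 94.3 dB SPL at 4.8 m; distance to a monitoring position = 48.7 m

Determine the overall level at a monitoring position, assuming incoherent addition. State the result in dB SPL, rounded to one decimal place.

74.4 dB SPL

Apply inverse-square spreading to bring every level to the receiver, then sum 10^(L/10).
refrigeration condenser: 79.3 − 20·log₁₀(14.1/1.6) = 79.3 − 18.90 = 60.40 dB SPL.
ultrasonic cleaner: 72.8 − 20·log₁₀(10.4/1.8) = 72.8 − 15.24 = 57.56 dB SPL.
diesel generator: 94.3 − 20·log₁₀(48.7/4.8) = 94.3 − 20.13 = 74.17 dB SPL.
Σ 10^(L/10) = 2.781e+07 → L_total = 10·log₁₀(2.781e+07) = 74.44 dB SPL.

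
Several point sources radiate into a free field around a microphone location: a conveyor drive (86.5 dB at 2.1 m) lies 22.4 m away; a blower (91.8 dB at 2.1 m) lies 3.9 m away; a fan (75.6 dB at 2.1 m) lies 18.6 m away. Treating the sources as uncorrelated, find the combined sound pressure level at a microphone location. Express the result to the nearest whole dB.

86 dB

Propagate each source to the receiver with L = L_ref − 20·log₁₀(r/r_ref), then add intensities.
conveyor drive: 86.5 − 20·log₁₀(22.4/2.1) = 86.5 − 20.56 = 65.94 dB.
blower: 91.8 − 20·log₁₀(3.9/2.1) = 91.8 − 5.38 = 86.42 dB.
fan: 75.6 − 20·log₁₀(18.6/2.1) = 75.6 − 18.95 = 56.65 dB.
Σ 10^(L/10) = 4.432e+08 → L_total = 10·log₁₀(4.432e+08) = 86.47 dB.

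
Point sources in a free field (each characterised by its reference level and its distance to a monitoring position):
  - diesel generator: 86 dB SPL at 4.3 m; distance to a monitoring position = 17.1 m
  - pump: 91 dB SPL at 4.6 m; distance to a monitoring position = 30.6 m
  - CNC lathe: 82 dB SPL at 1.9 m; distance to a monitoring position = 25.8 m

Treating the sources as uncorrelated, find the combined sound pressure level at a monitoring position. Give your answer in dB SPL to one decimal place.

77.4 dB SPL

First find each source's level at the receiver (point-source: −20·log₁₀(r/r_ref)), then combine on an intensity basis.
diesel generator: 86 − 20·log₁₀(17.1/4.3) = 86 − 11.99 = 74.01 dB SPL.
pump: 91 − 20·log₁₀(30.6/4.6) = 91 − 16.46 = 74.54 dB SPL.
CNC lathe: 82 − 20·log₁₀(25.8/1.9) = 82 − 22.66 = 59.34 dB SPL.
Σ 10^(L/10) = 5.448e+07 → L_total = 10·log₁₀(5.448e+07) = 77.36 dB SPL.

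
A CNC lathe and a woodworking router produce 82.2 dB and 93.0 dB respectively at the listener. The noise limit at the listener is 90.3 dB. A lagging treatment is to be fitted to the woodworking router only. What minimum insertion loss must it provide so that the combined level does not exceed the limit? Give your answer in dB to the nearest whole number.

3 dB

Fixed contribution from the other source: Σ 10^(L/10) = 10^(82.2/10) = 1.660e+08 (82.20 dB).
The limit corresponds to 10^(90.3/10) = 1.072e+09; subtracting the fixed part leaves 9.056e+08 for the woodworking router, i.e. 89.57 dB.
Required insertion loss = 93.0 − 89.57 = 3.43 dB.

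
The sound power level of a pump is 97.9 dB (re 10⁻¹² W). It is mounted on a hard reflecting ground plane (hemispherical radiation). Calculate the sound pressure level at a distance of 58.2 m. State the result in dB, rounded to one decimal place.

The power spreads over a hemisphere of area 2π·r², so L_p = L_w − 10·log₁₀(2π·r²).
2π·r² = 2.128e+04 m², 10·log₁₀ of that is 43.280 dB.
L_p = 97.9 − 43.280 = 54.62 dB.

54.6 dB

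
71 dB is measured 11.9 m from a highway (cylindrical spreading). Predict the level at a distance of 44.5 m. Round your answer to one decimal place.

For a line source, L₂ = L₁ − 10·log₁₀(r₂/r₁).
L₂ = 71 − 10·log₁₀(44.5/11.9) = 71 − 5.728 = 65.27 dB.

65.3 dB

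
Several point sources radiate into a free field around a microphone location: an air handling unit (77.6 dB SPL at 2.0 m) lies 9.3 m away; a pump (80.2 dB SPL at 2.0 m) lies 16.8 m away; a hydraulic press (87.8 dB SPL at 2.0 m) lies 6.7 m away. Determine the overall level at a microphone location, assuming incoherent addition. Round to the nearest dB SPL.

78 dB SPL

Propagate each source to the receiver with L = L_ref − 20·log₁₀(r/r_ref), then add intensities.
air handling unit: 77.6 − 20·log₁₀(9.3/2.0) = 77.6 − 13.35 = 64.25 dB SPL.
pump: 80.2 − 20·log₁₀(16.8/2.0) = 80.2 − 18.49 = 61.71 dB SPL.
hydraulic press: 87.8 − 20·log₁₀(6.7/2.0) = 87.8 − 10.50 = 77.30 dB SPL.
Σ 10^(L/10) = 5.784e+07 → L_total = 10·log₁₀(5.784e+07) = 77.62 dB SPL.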